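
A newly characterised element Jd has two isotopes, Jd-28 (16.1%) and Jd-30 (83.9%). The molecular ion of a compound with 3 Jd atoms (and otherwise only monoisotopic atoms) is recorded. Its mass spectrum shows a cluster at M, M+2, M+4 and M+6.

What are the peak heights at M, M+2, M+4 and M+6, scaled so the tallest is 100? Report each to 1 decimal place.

The 3 Jd atoms are independent, so intensities follow the terms of (0.161 + 0.839)^3.
P(M) = 0.161^3 = 0.004173
P(M+2) = 3 × 0.161^2 × 0.839^1 = 0.065243
P(M+4) = 3 × 0.161^1 × 0.839^2 = 0.339994
P(M+6) = 0.839^3 = 0.590590
The M+6 peak is largest (0.590590); scaling to 100 gives 0.7 : 11.0 : 57.6 : 100.0.

0.7 : 11.0 : 57.6 : 100.0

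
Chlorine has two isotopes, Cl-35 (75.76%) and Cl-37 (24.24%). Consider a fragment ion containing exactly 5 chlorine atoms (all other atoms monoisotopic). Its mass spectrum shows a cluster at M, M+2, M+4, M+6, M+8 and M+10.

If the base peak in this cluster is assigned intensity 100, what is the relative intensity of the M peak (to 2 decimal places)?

(0.7576 + 0.2424)^5 gives M 0.2496, M+2 0.3993, M+4 0.2555, M+6 0.0817, M+8 0.0131, M+10 0.0008; the largest is M+2.
P(M+2) = C(5,1) × 0.7576^4 × 0.2424^1 = 5 × 0.32942751 × 0.2424 = 0.399266 (base)
P(M) = C(5,0) × 0.7576^5 × 0.2424^0 = 1 × 0.24957428 × 1.0000 = 0.249574
Relative intensity = 0.249574 / 0.399266 × 100 = 62.51

62.51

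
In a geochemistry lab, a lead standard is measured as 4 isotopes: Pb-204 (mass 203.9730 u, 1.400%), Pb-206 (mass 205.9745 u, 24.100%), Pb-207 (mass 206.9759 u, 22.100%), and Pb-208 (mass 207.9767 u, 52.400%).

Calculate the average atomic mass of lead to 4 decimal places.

Weight each isotope mass by its fractional abundance: 0.01400 × 203.9730 + 0.24100 × 205.9745 + 0.22100 × 206.9759 + 0.52400 × 207.9767
= 2.85562 + 49.63985 + 45.74167 + 108.97979 = 207.21693 u

207.2169 u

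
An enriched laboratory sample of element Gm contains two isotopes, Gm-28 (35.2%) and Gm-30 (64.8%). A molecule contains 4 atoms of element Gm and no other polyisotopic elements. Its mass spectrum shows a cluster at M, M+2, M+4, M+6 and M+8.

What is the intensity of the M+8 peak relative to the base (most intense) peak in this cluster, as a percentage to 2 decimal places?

(0.352 + 0.648)^4 gives M 0.0154, M+2 0.1130, M+4 0.3122, M+6 0.3831, M+8 0.1763; the largest is M+6.
P(M+6) = C(4,3) × 0.352^1 × 0.648^3 = 4 × 0.3520 × 0.27209779 = 0.383114 (base)
P(M+8) = C(4,4) × 0.352^0 × 0.648^4 = 1 × 1.0000 × 0.17631937 = 0.176319
Relative intensity = 0.176319 / 0.383114 × 100 = 46.02

46.02%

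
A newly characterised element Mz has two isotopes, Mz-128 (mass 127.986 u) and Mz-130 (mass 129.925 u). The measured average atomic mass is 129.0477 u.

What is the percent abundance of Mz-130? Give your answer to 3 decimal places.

Writing the weighted mean with unknown fraction x of Mz-128:
127.986·x + 129.925·(1 − x) = 129.0477
(127.986 − 129.925)·x = 129.0477 − 129.925
x = -0.8773 / -1.939 = 0.45245 → 45.245% Mz-128, 54.755% Mz-130.

54.755%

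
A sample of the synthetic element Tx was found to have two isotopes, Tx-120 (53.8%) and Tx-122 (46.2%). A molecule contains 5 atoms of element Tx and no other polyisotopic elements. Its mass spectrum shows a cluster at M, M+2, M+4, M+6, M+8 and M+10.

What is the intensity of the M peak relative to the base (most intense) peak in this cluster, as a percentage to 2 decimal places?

13.56%

Term probabilities: M 0.0451, M+2 0.1935, M+4 0.3324, M+6 0.2854, M+8 0.1226, M+10 0.0210. Base peak = M+4.
P(M+4) = C(5,2) × 0.538^3 × 0.462^2 = 10 × 0.15572087 × 0.213444 = 0.332377 (base)
P(M) = C(5,0) × 0.538^5 × 0.462^0 = 1 × 0.04507247 × 1.0000 = 0.045072
Relative intensity = 0.045072 / 0.332377 × 100 = 13.56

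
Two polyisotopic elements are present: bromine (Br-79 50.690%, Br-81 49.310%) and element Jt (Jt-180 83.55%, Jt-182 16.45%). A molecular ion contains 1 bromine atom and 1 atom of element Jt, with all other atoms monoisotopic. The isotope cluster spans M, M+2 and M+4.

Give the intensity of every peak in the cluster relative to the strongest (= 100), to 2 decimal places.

Bromine pattern (n=1): 0.5069 : 0.4931
Element Jt pattern (n=1): 0.8355 : 0.1645
Convolve the two distributions (both contribute in 2-u steps):
  M: 0.5069×0.8355 = 0.423515
  M+2: 0.5069×0.1645 + 0.4931×0.8355 = 0.495370
  M+4: 0.4931×0.1645 = 0.081115
Scale to base peak (0.495370) = 100: 85.49 : 100.00 : 16.37

85.49 : 100.00 : 16.37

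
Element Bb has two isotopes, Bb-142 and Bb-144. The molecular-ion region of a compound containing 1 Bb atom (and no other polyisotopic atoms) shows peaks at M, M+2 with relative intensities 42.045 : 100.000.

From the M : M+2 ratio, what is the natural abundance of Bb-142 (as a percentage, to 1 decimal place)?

Let p = fractional abundance of Bb-142. I(M+2)/I(M) = [C(1,1)·p^0·(1−p)] / p^1 = 1·(1−p)/p = 100.000/42.045 = 2.3784
(1−p)/p = 2.3784/1 = 2.3784  ⇒  p = 1/(1 + 2.3784) = 0.2960
Bb-142: 29.6%, Bb-144: 70.4%.

29.6%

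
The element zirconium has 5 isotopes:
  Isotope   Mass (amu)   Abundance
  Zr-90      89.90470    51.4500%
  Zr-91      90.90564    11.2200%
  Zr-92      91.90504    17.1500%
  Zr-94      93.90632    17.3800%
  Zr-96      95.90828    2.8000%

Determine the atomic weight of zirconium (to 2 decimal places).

Average mass = Σ (abundance × isotope mass) = 0.514500 × 89.90470 + 0.112200 × 90.90564 + 0.171500 × 91.90504 + 0.173800 × 93.90632 + 0.028000 × 95.90828
= 46.255968 + 10.199613 + 15.761714 + 16.320918 + 2.685432 = 91.223645 amu

91.22 amu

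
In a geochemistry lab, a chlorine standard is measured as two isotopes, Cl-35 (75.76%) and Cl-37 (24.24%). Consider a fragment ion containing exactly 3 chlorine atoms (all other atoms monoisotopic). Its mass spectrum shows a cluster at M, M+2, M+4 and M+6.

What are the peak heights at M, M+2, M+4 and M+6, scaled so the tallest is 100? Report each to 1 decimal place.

100.0 : 96.0 : 30.7 : 3.3

Expanding (0.7576 + 0.2424)^3:
P(M) = 0.7576^3 = 0.434830
P(M+2) = 3 × 0.7576^2 × 0.2424^1 = 0.417382
P(M+4) = 3 × 0.7576^1 × 0.2424^2 = 0.133545
P(M+6) = 0.2424^3 = 0.014243
The M peak is largest (0.434830); scaling to 100 gives 100.0 : 96.0 : 30.7 : 3.3.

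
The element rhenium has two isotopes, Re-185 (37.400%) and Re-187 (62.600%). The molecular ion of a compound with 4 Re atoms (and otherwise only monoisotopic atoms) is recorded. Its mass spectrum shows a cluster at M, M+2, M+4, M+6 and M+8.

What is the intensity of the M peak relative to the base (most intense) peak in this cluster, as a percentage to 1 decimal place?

Binomial terms of (0.37400 + 0.62600)^4: M 0.0196, M+2 0.1310, M+4 0.3289, M+6 0.3670, M+8 0.1536 → M+6 is the base peak.
P(M+6) = C(4,3) × 0.37400^1 × 0.62600^3 = 4 × 0.3740 × 0.24531438 = 0.366990 (base)
P(M) = C(4,0) × 0.37400^4 × 0.62600^0 = 1 × 0.0195653 × 1.0000 = 0.019565
Relative intensity = 0.019565 / 0.366990 × 100 = 5.3

5.3%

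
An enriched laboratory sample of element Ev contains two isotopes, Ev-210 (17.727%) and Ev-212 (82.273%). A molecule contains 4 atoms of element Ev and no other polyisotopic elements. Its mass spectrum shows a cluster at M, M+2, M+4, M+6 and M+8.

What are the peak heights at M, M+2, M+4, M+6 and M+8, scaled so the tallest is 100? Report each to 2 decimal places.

Expanding (0.17727 + 0.82273)^4:
P(M) = 0.17727^4 = 0.000988
P(M+2) = 4 × 0.17727^3 × 0.82273^1 = 0.018333
P(M+4) = 6 × 0.17727^2 × 0.82273^2 = 0.127625
P(M+6) = 4 × 0.17727^1 × 0.82273^3 = 0.394882
P(M+8) = 0.82273^4 = 0.458173
The M+8 peak is largest (0.458173); scaling to 100 gives 0.22 : 4.00 : 27.86 : 86.19 : 100.00.

0.22 : 4.00 : 27.86 : 86.19 : 100.00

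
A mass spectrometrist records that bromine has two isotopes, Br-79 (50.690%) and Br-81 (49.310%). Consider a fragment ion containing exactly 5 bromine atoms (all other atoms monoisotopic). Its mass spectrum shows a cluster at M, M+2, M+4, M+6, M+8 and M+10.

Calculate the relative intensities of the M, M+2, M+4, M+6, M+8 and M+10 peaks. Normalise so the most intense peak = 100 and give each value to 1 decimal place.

10.6 : 51.4 : 100.0 : 97.3 : 47.3 : 9.2

Each Br atom is independently Br-79 (p = 0.50690) or Br-81 (q = 0.49310); the cluster is the binomial expansion (p + q)^5.
P(M) = 0.50690^5 = 0.033467
P(M+2) = 5 × 0.50690^4 × 0.49310^1 = 0.162777
P(M+4) = 10 × 0.50690^3 × 0.49310^2 = 0.316692
P(M+6) = 10 × 0.50690^2 × 0.49310^3 = 0.308070
P(M+8) = 5 × 0.50690^1 × 0.49310^4 = 0.149842
P(M+10) = 0.49310^5 = 0.029152
The M+4 peak is largest (0.316692); scaling to 100 gives 10.6 : 51.4 : 100.0 : 97.3 : 47.3 : 9.2.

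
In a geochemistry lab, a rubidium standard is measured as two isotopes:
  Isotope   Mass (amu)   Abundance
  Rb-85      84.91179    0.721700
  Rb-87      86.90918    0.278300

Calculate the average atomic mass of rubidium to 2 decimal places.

85.47 amu

The abundance-weighted mean is 0.721700 × 84.91179 + 0.278300 × 86.90918
= 61.280839 + 24.186825 = 85.467664 amu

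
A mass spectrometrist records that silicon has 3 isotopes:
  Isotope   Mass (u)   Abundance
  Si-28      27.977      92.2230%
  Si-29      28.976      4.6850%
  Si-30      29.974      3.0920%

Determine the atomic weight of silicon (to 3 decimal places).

Average mass = Σ (abundance × isotope mass) = 0.922230 × 27.977 + 0.046850 × 28.976 + 0.030920 × 29.974
= 25.8012 + 1.3575 + 0.9268 = 28.0855 u

28.086 u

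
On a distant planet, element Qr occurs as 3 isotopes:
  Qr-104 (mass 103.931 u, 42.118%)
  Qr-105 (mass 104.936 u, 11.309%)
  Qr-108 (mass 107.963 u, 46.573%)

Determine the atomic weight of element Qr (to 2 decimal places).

105.92 u

Weight each isotope mass by its fractional abundance: 0.42118 × 103.931 + 0.11309 × 104.936 + 0.46573 × 107.963
= 43.7737 + 11.8672 + 50.2816 = 105.9225 u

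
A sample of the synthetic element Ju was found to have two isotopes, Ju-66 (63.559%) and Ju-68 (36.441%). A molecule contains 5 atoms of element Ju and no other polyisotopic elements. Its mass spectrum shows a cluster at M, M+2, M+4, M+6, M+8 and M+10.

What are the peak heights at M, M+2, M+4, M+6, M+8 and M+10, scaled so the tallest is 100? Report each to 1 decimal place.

Each Ju atom is independently Ju-66 (p = 0.63559) or Ju-68 (q = 0.36441); the cluster is the binomial expansion (p + q)^5.
P(M) = 0.63559^5 = 0.103725
P(M+2) = 5 × 0.63559^4 × 0.36441^1 = 0.297350
P(M+4) = 10 × 0.63559^3 × 0.36441^2 = 0.340967
P(M+6) = 10 × 0.63559^2 × 0.36441^3 = 0.195490
P(M+8) = 5 × 0.63559^1 × 0.36441^4 = 0.056041
P(M+10) = 0.36441^5 = 0.006426
The M+4 peak is largest (0.340967); scaling to 100 gives 30.4 : 87.2 : 100.0 : 57.3 : 16.4 : 1.9.

30.4 : 87.2 : 100.0 : 57.3 : 16.4 : 1.9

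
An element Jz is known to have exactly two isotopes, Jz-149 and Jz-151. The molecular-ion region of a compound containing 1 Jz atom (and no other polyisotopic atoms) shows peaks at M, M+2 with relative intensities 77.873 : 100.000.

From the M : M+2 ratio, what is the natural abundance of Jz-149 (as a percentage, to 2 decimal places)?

Let p = fractional abundance of Jz-149. I(M+2)/I(M) = [C(1,1)·p^0·(1−p)] / p^1 = 1·(1−p)/p = 100.000/77.873 = 1.2841
(1−p)/p = 1.2841/1 = 1.2841  ⇒  p = 1/(1 + 1.2841) = 0.4378
Jz-149: 43.78%, Jz-151: 56.22%.

43.78%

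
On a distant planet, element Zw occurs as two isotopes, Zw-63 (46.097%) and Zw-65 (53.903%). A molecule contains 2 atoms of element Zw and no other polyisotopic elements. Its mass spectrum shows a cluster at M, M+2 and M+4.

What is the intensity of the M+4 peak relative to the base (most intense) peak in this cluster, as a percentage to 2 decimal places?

(0.46097 + 0.53903)^2 gives M 0.2125, M+2 0.4970, M+4 0.2906; the largest is M+2.
P(M+2) = C(2,1) × 0.46097^1 × 0.53903^1 = 2 × 0.46097 × 0.53903 = 0.496953 (base)
P(M+4) = C(2,2) × 0.46097^0 × 0.53903^2 = 1 × 1.0000 × 0.29055334 = 0.290553
Relative intensity = 0.290553 / 0.496953 × 100 = 58.47

58.47%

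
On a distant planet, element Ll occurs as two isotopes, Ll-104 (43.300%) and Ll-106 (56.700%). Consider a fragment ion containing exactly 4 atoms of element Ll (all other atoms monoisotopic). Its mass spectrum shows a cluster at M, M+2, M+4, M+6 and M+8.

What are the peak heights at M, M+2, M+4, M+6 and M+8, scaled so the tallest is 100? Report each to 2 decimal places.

The 4 Ll atoms are independent, so intensities follow the terms of (0.43300 + 0.56700)^4.
P(M) = 0.43300^4 = 0.035152
P(M+2) = 4 × 0.43300^3 × 0.56700^1 = 0.184122
P(M+4) = 6 × 0.43300^2 × 0.56700^2 = 0.361654
P(M+6) = 4 × 0.43300^1 × 0.56700^3 = 0.315716
P(M+8) = 0.56700^4 = 0.103355
The M+4 peak is largest (0.361654); scaling to 100 gives 9.72 : 50.91 : 100.00 : 87.30 : 28.58.

9.72 : 50.91 : 100.00 : 87.30 : 28.58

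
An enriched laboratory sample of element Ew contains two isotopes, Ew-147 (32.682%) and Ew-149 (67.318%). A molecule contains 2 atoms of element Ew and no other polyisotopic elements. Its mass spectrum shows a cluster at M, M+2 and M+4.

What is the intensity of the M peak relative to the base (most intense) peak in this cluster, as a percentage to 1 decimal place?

23.6%

(0.32682 + 0.67318)^2 gives M 0.1068, M+2 0.4400, M+4 0.4532; the largest is M+4.
P(M+4) = C(2,2) × 0.32682^0 × 0.67318^2 = 1 × 1.0000 × 0.45317131 = 0.453171 (base)
P(M) = C(2,0) × 0.32682^2 × 0.67318^0 = 1 × 0.10681131 × 1.0000 = 0.106811
Relative intensity = 0.106811 / 0.453171 × 100 = 23.6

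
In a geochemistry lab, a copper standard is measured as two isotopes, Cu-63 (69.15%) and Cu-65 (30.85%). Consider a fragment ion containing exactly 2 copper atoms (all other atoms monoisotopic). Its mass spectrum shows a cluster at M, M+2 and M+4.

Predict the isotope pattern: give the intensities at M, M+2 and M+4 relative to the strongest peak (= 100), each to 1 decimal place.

100.0 : 89.2 : 19.9

The 2 Cu atoms are independent, so intensities follow the terms of (0.6915 + 0.3085)^2.
P(M) = 0.6915^2 = 0.478172
P(M+2) = 2 × 0.6915^1 × 0.3085^1 = 0.426656
P(M+4) = 0.3085^2 = 0.095172
The M peak is largest (0.478172); scaling to 100 gives 100.0 : 89.2 : 19.9.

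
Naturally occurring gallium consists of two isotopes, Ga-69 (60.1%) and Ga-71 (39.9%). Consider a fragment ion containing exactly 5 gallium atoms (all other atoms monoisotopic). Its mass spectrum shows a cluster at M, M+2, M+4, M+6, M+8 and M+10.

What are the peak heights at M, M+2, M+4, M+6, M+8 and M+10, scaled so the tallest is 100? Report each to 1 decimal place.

22.7 : 75.3 : 100.0 : 66.4 : 22.0 : 2.9

Each Ga atom is independently Ga-69 (p = 0.601) or Ga-71 (q = 0.399); the cluster is the binomial expansion (p + q)^5.
P(M) = 0.601^5 = 0.078410
P(M+2) = 5 × 0.601^4 × 0.399^1 = 0.260280
P(M+4) = 10 × 0.601^3 × 0.399^2 = 0.345596
P(M+6) = 10 × 0.601^2 × 0.399^3 = 0.229439
P(M+8) = 5 × 0.601^1 × 0.399^4 = 0.076162
P(M+10) = 0.399^5 = 0.010113
The M+4 peak is largest (0.345596); scaling to 100 gives 22.7 : 75.3 : 100.0 : 66.4 : 22.0 : 2.9.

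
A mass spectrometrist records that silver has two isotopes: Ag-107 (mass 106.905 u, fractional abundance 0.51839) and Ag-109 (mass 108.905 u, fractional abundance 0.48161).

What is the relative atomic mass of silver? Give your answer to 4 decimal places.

107.8682 u

Weight each isotope mass by its fractional abundance: 0.51839 × 106.905 + 0.48161 × 108.905
= 55.41848 + 52.44974 = 107.86822 u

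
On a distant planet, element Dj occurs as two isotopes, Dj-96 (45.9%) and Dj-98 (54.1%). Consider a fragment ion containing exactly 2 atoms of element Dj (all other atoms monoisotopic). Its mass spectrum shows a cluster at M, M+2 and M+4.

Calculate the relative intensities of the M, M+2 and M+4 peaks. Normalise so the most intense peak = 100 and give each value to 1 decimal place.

42.4 : 100.0 : 58.9

Each Dj atom is independently Dj-96 (p = 0.459) or Dj-98 (q = 0.541); the cluster is the binomial expansion (p + q)^2.
P(M) = 0.459^2 = 0.210681
P(M+2) = 2 × 0.459^1 × 0.541^1 = 0.496638
P(M+4) = 0.541^2 = 0.292681
The M+2 peak is largest (0.496638); scaling to 100 gives 42.4 : 100.0 : 58.9.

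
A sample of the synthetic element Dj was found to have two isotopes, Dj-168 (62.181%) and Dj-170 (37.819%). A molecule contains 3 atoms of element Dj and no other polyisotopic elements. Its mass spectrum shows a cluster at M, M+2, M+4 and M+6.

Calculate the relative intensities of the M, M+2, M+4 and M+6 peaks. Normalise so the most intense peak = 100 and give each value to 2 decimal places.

54.81 : 100.00 : 60.82 : 12.33

The 3 Dj atoms are independent, so intensities follow the terms of (0.62181 + 0.37819)^3.
P(M) = 0.62181^3 = 0.240421
P(M+2) = 3 × 0.62181^2 × 0.37819^1 = 0.438679
P(M+4) = 3 × 0.62181^1 × 0.37819^2 = 0.266808
P(M+6) = 0.37819^3 = 0.054092
The M+2 peak is largest (0.438679); scaling to 100 gives 54.81 : 100.00 : 60.82 : 12.33.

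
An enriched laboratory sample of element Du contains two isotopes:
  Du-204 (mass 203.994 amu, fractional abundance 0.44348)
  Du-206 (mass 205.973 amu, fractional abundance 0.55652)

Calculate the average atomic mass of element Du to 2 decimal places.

Ar = Σ fᵢ·mᵢ = 0.44348 × 203.994 + 0.55652 × 205.973
= 90.4673 + 114.6281 = 205.0954 amu

205.10 amu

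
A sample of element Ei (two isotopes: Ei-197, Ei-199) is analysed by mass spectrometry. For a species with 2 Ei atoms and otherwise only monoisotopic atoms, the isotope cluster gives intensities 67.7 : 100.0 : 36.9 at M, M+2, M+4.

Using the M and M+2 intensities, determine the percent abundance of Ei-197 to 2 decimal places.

Let p = fractional abundance of Ei-197. I(M+2)/I(M) = [C(2,1)·p^1·(1−p)] / p^2 = 2·(1−p)/p = 100.0/67.7 = 1.4771
(1−p)/p = 1.4771/2 = 0.7386  ⇒  p = 1/(1 + 0.7386) = 0.5752
Ei-197: 57.52%, Ei-199: 42.48%.

57.52%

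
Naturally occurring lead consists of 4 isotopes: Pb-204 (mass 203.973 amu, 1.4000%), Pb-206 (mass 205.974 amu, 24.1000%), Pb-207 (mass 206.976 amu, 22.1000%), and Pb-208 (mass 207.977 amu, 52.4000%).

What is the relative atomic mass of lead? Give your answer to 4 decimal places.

207.2170 amu

The abundance-weighted mean is 0.014000 × 203.973 + 0.241000 × 205.974 + 0.221000 × 206.976 + 0.524000 × 207.977
= 2.85562 + 49.63973 + 45.74170 + 108.97995 = 207.21700 amu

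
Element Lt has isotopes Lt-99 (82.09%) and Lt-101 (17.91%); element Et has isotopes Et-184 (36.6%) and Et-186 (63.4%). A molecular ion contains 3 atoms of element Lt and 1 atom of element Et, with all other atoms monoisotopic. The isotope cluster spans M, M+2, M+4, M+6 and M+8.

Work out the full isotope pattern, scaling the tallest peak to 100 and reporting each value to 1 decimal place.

Element Lt pattern (n=3): 0.55318547 : 0.36207401 : 0.07899556 : 0.00574496
Element Et pattern (n=1): 0.3660 : 0.6340
Convolve the two distributions (both contribute in 2-u steps):
  M: 0.55318547×0.3660 = 0.202466
  M+2: 0.55318547×0.6340 + 0.36207401×0.3660 = 0.483239
  M+4: 0.36207401×0.6340 + 0.07899556×0.3660 = 0.258467
  M+6: 0.07899556×0.6340 + 0.00574496×0.3660 = 0.052186
  M+8: 0.00574496×0.6340 = 0.003642
Scale to base peak (0.483239) = 100: 41.9 : 100.0 : 53.5 : 10.8 : 0.8

41.9 : 100.0 : 53.5 : 10.8 : 0.8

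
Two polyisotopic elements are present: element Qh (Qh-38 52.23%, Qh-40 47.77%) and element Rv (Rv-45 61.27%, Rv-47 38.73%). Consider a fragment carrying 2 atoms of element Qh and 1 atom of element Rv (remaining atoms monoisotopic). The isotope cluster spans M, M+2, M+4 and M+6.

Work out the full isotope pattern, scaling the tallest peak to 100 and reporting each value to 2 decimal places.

40.63 : 100.00 : 80.96 : 21.48

Element Qh pattern (n=2): 0.27279729 : 0.49900542 : 0.22819729
Element Rv pattern (n=1): 0.6127 : 0.3873
Convolve the two distributions (both contribute in 2-u steps):
  M: 0.27279729×0.6127 = 0.167143
  M+2: 0.27279729×0.3873 + 0.49900542×0.6127 = 0.411395
  M+4: 0.49900542×0.3873 + 0.22819729×0.6127 = 0.333081
  M+6: 0.22819729×0.3873 = 0.088381
Scale to base peak (0.411395) = 100: 40.63 : 100.00 : 80.96 : 21.48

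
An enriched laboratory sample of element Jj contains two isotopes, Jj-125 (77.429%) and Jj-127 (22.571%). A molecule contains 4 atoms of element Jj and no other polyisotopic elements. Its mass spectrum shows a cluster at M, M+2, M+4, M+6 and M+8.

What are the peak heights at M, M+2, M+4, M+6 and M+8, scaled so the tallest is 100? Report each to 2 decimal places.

85.76 : 100.00 : 43.73 : 8.50 : 0.62

Each Jj atom is independently Jj-125 (p = 0.77429) or Jj-127 (q = 0.22571); the cluster is the binomial expansion (p + q)^4.
P(M) = 0.77429^4 = 0.359430
P(M+2) = 4 × 0.77429^3 × 0.22571^1 = 0.419104
P(M+4) = 6 × 0.77429^2 × 0.22571^2 = 0.183257
P(M+6) = 4 × 0.77429^1 × 0.22571^3 = 0.035614
P(M+8) = 0.22571^4 = 0.002595
The M+2 peak is largest (0.419104); scaling to 100 gives 85.76 : 100.00 : 43.73 : 8.50 : 0.62.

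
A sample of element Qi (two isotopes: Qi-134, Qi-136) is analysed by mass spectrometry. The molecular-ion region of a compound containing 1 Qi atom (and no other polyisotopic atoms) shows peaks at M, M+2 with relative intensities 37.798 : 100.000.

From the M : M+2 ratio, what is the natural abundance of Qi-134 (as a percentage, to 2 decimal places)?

If p is the fraction of Qi that is Qi-134, then I(M+2)/I(M) = [C(1,1)·p^0·(1−p)] / p^1 = 1·(1−p)/p = 100.000/37.798 = 2.6456
(1−p)/p = 2.6456/1 = 2.6456  ⇒  p = 1/(1 + 2.6456) = 0.2743
Qi-134: 27.43%, Qi-136: 72.57%.

27.43%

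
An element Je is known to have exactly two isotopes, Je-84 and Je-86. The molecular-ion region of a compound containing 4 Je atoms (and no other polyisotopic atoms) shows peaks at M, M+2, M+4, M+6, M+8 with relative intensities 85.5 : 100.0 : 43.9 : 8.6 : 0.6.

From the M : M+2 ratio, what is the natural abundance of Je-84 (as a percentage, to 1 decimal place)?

Let p = fractional abundance of Je-84. I(M+2)/I(M) = [C(4,1)·p^3·(1−p)] / p^4 = 4·(1−p)/p = 100.0/85.5 = 1.1696
(1−p)/p = 1.1696/4 = 0.2924  ⇒  p = 1/(1 + 0.2924) = 0.7738
Je-84: 77.4%, Je-86: 22.6%.

77.4%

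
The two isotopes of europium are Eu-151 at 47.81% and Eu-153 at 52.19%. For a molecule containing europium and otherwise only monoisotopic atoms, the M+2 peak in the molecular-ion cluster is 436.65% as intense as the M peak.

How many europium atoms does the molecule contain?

4

With n Eu atoms, P(M+2)/P(M) = C(n,1)·p^(n−1)q / p^n = n·q/p = n · 0.5219/0.4781.
n = 4.3665 × 0.4781/0.5219 = 4.00 ≈ 4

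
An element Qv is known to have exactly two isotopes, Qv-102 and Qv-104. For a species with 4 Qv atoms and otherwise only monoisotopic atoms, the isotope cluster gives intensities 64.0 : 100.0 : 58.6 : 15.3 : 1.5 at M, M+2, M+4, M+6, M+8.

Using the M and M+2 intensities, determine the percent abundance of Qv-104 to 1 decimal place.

28.1%

Let p = fractional abundance of Qv-102. I(M+2)/I(M) = [C(4,1)·p^3·(1−p)] / p^4 = 4·(1−p)/p = 100.0/64.0 = 1.5625
(1−p)/p = 1.5625/4 = 0.3906  ⇒  p = 1/(1 + 0.3906) = 0.7191
Qv-102: 71.9%, Qv-104: 28.1%.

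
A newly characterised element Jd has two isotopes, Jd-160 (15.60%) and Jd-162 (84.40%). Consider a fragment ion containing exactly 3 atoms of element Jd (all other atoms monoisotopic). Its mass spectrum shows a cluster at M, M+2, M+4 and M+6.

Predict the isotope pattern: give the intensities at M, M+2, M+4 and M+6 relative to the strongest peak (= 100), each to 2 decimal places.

0.63 : 10.25 : 55.45 : 100.00

The 3 Jd atoms are independent, so intensities follow the terms of (0.1560 + 0.8440)^3.
P(M) = 0.1560^3 = 0.003796
P(M+2) = 3 × 0.1560^2 × 0.8440^1 = 0.061619
P(M+4) = 3 × 0.1560^1 × 0.8440^2 = 0.333373
P(M+6) = 0.8440^3 = 0.601212
The M+6 peak is largest (0.601212); scaling to 100 gives 0.63 : 10.25 : 55.45 : 100.00.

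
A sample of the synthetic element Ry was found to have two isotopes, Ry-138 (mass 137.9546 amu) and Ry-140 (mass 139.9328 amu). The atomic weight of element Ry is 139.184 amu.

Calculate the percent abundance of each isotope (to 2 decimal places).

Let x be the fractional abundance of Ry-138; then Ry-140 has abundance 1 − x.
137.9546·x + 139.9328·(1 − x) = 139.184
(137.9546 − 139.9328)·x = 139.184 − 139.9328
x = -0.7488 / -1.9782 = 0.37853 → 37.85% Ry-138, 62.15% Ry-140.

Ry-138: 37.85%, Ry-140: 62.15%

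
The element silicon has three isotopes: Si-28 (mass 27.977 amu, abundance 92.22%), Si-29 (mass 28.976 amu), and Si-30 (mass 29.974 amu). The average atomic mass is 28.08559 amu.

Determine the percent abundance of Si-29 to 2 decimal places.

4.69%

The remaining 7.78% is split between Si-29 (fraction x) and Si-30 (fraction 0.0778 − x).
Substituting: 28.976x + 29.974(0.0778 − x) = 2.2852006
(28.976 − 29.974)x = -0.0467766  ⇒  x = 0.04687, y = 0.03093
Si-29: 4.69%, Si-30: 3.09%.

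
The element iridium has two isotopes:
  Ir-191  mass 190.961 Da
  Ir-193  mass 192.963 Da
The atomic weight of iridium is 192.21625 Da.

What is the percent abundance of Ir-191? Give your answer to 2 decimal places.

Writing the weighted mean with unknown fraction x of Ir-191:
190.961·x + 192.963·(1 − x) = 192.21625
(190.961 − 192.963)·x = 192.21625 − 192.963
x = -0.74675 / -2.002 = 0.37300 → 37.30% Ir-191, 62.70% Ir-193.

37.30%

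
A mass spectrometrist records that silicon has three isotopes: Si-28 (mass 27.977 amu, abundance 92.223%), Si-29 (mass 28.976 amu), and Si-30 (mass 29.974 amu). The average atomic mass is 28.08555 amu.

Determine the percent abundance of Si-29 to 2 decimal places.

4.69%

The remaining 7.777% is split between Si-29 (fraction x) and Si-30 (fraction 0.07777 − x).
Substituting: 28.976x + 29.974(0.07777 − x) = 2.28432129
(28.976 − 29.974)x = -0.04675669  ⇒  x = 0.04685, y = 0.03092
Si-29: 4.69%, Si-30: 3.09%.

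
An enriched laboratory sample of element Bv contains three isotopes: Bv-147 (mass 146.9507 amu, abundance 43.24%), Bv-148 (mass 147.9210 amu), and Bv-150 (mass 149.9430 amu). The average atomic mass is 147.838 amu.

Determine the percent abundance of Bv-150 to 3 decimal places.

16.645%

Let x and y be the fractions of Bv-148 and Bv-150. Then x + y = 1 − 0.4324 = 0.5676 and 147.9210x + 149.9430y = 147.838 − 0.4324×146.9507 = 84.29651732.
Substituting: 147.9210x + 149.9430(0.5676 − x) = 84.29651732
(147.9210 − 149.9430)x = -0.81112948  ⇒  x = 0.40115, y = 0.16645
Bv-148: 40.115%, Bv-150: 16.645%.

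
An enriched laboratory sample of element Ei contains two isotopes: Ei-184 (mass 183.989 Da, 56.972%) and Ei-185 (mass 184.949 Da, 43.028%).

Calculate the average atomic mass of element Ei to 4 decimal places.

184.4021 Da

Ar = Σ fᵢ·mᵢ = 0.56972 × 183.989 + 0.43028 × 184.949
= 104.82221 + 79.57986 = 184.40207 Da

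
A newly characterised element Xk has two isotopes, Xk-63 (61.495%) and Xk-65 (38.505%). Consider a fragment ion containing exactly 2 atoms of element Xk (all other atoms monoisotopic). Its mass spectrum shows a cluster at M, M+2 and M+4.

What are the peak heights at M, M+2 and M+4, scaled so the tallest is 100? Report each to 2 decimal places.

The 2 Xk atoms are independent, so intensities follow the terms of (0.61495 + 0.38505)^2.
P(M) = 0.61495^2 = 0.378164
P(M+2) = 2 × 0.61495^1 × 0.38505^1 = 0.473573
P(M+4) = 0.38505^2 = 0.148264
The M+2 peak is largest (0.473573); scaling to 100 gives 79.85 : 100.00 : 31.31.

79.85 : 100.00 : 31.31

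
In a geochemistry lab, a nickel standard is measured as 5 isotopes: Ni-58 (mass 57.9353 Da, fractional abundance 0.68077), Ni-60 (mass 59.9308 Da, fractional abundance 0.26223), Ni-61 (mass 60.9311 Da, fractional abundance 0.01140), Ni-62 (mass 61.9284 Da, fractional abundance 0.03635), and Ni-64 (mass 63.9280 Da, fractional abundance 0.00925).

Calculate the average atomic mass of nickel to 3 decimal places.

58.693 Da

The abundance-weighted mean is 0.68077 × 57.9353 + 0.26223 × 59.9308 + 0.01140 × 60.9311 + 0.03635 × 61.9284 + 0.00925 × 63.9280
= 39.44061 + 15.71565 + 0.69461 + 2.25110 + 0.59133 = 58.69330 Da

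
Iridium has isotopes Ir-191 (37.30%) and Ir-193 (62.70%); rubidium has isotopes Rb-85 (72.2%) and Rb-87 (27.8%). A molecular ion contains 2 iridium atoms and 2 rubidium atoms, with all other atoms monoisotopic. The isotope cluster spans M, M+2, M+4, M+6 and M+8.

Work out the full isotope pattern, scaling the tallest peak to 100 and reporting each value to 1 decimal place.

Iridium pattern (n=2): 0.139129 : 0.467742 : 0.393129
Rubidium pattern (n=2): 0.521284 : 0.401432 : 0.077284
Convolve the two distributions (both contribute in 2-u steps):
  M: 0.139129×0.521284 = 0.072526
  M+2: 0.139129×0.401432 + 0.467742×0.521284 = 0.299677
  M+4: 0.139129×0.077284 + 0.467742×0.401432 + 0.393129×0.521284 = 0.403451
  M+6: 0.467742×0.077284 + 0.393129×0.401432 = 0.193964
  M+8: 0.393129×0.077284 = 0.030383
Scale to base peak (0.403451) = 100: 18.0 : 74.3 : 100.0 : 48.1 : 7.5

18.0 : 74.3 : 100.0 : 48.1 : 7.5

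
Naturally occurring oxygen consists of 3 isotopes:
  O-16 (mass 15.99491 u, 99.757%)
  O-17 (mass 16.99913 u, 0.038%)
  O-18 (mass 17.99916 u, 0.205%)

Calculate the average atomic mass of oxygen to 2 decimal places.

16.00 u

Weight each isotope mass by its fractional abundance: 0.99757 × 15.99491 + 0.00038 × 16.99913 + 0.00205 × 17.99916
= 15.956042 + 0.006460 + 0.036898 = 15.999400 u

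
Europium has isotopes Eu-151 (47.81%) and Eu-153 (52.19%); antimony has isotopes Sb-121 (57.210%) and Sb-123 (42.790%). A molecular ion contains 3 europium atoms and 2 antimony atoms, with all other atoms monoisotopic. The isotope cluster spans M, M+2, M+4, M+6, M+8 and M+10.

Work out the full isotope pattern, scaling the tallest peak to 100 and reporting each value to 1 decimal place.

Europium pattern (n=3): 0.10928391 : 0.3578871 : 0.39067407 : 0.14215492
Antimony pattern (n=2): 0.32729841 : 0.48960318 : 0.18309841
Convolve the two distributions (both contribute in 2-u steps):
  M: 0.10928391×0.32729841 = 0.035768
  M+2: 0.10928391×0.48960318 + 0.3578871×0.32729841 = 0.170642
  M+4: 0.10928391×0.18309841 + 0.3578871×0.48960318 + 0.39067407×0.32729841 = 0.323099
  M+6: 0.3578871×0.18309841 + 0.39067407×0.48960318 + 0.14215492×0.32729841 = 0.303331
  M+8: 0.39067407×0.18309841 + 0.14215492×0.48960318 = 0.141131
  M+10: 0.14215492×0.18309841 = 0.026028
Scale to base peak (0.323099) = 100: 11.1 : 52.8 : 100.0 : 93.9 : 43.7 : 8.1

11.1 : 52.8 : 100.0 : 93.9 : 43.7 : 8.1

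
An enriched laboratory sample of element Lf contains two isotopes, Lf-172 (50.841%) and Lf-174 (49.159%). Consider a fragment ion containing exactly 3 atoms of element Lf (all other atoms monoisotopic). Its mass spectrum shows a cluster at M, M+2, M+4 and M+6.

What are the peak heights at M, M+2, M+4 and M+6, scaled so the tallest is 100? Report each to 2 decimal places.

34.47 : 100.00 : 96.69 : 31.16

Expanding (0.50841 + 0.49159)^3:
P(M) = 0.50841^3 = 0.131414
P(M+2) = 3 × 0.50841^2 × 0.49159^1 = 0.381200
P(M+4) = 3 × 0.50841^1 × 0.49159^2 = 0.368588
P(M+6) = 0.49159^3 = 0.118798
The M+2 peak is largest (0.381200); scaling to 100 gives 34.47 : 100.00 : 96.69 : 31.16.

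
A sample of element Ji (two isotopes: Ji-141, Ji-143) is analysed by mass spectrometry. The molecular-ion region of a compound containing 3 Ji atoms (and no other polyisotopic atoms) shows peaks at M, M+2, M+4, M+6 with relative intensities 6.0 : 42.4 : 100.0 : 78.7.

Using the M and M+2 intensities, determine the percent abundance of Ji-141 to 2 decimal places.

If p is the fraction of Ji that is Ji-141, then I(M+2)/I(M) = [C(3,1)·p^2·(1−p)] / p^3 = 3·(1−p)/p = 42.4/6.0 = 7.0667
(1−p)/p = 7.0667/3 = 2.3556  ⇒  p = 1/(1 + 2.3556) = 0.2980
Ji-141: 29.80%, Ji-143: 70.20%.

29.80%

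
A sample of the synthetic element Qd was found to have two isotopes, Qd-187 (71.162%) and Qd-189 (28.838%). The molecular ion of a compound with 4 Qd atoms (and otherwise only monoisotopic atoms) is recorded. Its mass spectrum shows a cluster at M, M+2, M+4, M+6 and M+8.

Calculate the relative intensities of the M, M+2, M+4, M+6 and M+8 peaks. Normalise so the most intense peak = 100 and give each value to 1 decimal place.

61.7 : 100.0 : 60.8 : 16.4 : 1.7

Expanding (0.71162 + 0.28838)^4:
P(M) = 0.71162^4 = 0.256444
P(M+2) = 4 × 0.71162^3 × 0.28838^1 = 0.415690
P(M+4) = 6 × 0.71162^2 × 0.28838^2 = 0.252684
P(M+6) = 4 × 0.71162^1 × 0.28838^3 = 0.068266
P(M+8) = 0.28838^4 = 0.006916
The M+2 peak is largest (0.415690); scaling to 100 gives 61.7 : 100.0 : 60.8 : 16.4 : 1.7.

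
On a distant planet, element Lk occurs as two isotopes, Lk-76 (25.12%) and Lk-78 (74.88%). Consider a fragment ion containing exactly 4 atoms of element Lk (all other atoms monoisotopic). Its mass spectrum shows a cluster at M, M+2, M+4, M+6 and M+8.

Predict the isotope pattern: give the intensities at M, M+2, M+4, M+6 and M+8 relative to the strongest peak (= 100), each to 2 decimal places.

Expanding (0.2512 + 0.7488)^4:
P(M) = 0.2512^4 = 0.003982
P(M+2) = 4 × 0.2512^3 × 0.7488^1 = 0.047477
P(M+4) = 6 × 0.2512^2 × 0.7488^2 = 0.212286
P(M+6) = 4 × 0.2512^1 × 0.7488^3 = 0.421869
P(M+8) = 0.7488^4 = 0.314386
The M+6 peak is largest (0.421869); scaling to 100 gives 0.94 : 11.25 : 50.32 : 100.00 : 74.52.

0.94 : 11.25 : 50.32 : 100.00 : 74.52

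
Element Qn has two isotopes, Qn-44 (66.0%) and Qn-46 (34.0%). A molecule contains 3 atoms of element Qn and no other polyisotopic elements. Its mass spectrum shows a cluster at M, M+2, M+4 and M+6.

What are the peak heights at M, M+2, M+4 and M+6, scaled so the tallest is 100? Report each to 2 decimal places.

The 3 Qn atoms are independent, so intensities follow the terms of (0.660 + 0.340)^3.
P(M) = 0.660^3 = 0.287496
P(M+2) = 3 × 0.660^2 × 0.340^1 = 0.444312
P(M+4) = 3 × 0.660^1 × 0.340^2 = 0.228888
P(M+6) = 0.340^3 = 0.039304
The M+2 peak is largest (0.444312); scaling to 100 gives 64.71 : 100.00 : 51.52 : 8.85.

64.71 : 100.00 : 51.52 : 8.85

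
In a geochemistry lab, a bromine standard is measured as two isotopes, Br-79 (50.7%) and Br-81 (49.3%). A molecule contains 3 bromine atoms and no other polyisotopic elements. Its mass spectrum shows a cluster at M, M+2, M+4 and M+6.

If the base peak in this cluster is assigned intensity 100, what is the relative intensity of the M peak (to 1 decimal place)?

Term probabilities: M 0.1303, M+2 0.3802, M+4 0.3697, M+6 0.1198. Base peak = M+2.
P(M+2) = C(3,1) × 0.507^2 × 0.493^1 = 3 × 0.257049 × 0.4930 = 0.380175 (base)
P(M) = C(3,0) × 0.507^3 × 0.493^0 = 1 × 0.13032384 × 1.0000 = 0.130324
Relative intensity = 0.130324 / 0.380175 × 100 = 34.3

34.3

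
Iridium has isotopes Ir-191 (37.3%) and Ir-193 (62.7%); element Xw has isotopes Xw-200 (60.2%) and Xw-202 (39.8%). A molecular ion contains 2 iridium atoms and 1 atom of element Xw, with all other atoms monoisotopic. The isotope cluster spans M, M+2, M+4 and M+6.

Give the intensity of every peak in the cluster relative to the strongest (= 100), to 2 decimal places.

Iridium pattern (n=2): 0.139129 : 0.467742 : 0.393129
Element Xw pattern (n=1): 0.6020 : 0.3980
Convolve the two distributions (both contribute in 2-u steps):
  M: 0.139129×0.6020 = 0.083756
  M+2: 0.139129×0.3980 + 0.467742×0.6020 = 0.336954
  M+4: 0.467742×0.3980 + 0.393129×0.6020 = 0.422825
  M+6: 0.393129×0.3980 = 0.156465
Scale to base peak (0.422825) = 100: 19.81 : 79.69 : 100.00 : 37.00

19.81 : 79.69 : 100.00 : 37.00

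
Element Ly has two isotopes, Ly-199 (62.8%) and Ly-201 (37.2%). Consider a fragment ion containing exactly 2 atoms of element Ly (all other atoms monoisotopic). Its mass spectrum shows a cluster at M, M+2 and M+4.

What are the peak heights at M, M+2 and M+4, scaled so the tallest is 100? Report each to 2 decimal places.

The 2 Ly atoms are independent, so intensities follow the terms of (0.628 + 0.372)^2.
P(M) = 0.628^2 = 0.394384
P(M+2) = 2 × 0.628^1 × 0.372^1 = 0.467232
P(M+4) = 0.372^2 = 0.138384
The M+2 peak is largest (0.467232); scaling to 100 gives 84.41 : 100.00 : 29.62.

84.41 : 100.00 : 29.62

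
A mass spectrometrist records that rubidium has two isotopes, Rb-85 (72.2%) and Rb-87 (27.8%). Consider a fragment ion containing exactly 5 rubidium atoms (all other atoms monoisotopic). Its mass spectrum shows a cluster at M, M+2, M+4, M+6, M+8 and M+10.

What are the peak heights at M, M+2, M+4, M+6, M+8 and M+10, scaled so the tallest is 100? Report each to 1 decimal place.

Expanding (0.722 + 0.278)^5:
P(M) = 0.722^5 = 0.196194
P(M+2) = 5 × 0.722^4 × 0.278^1 = 0.377714
P(M+4) = 10 × 0.722^3 × 0.278^2 = 0.290872
P(M+6) = 10 × 0.722^2 × 0.278^3 = 0.111998
P(M+8) = 5 × 0.722^1 × 0.278^4 = 0.021562
P(M+10) = 0.278^5 = 0.001660
The M+2 peak is largest (0.377714); scaling to 100 gives 51.9 : 100.0 : 77.0 : 29.7 : 5.7 : 0.4.

51.9 : 100.0 : 77.0 : 29.7 : 5.7 : 0.4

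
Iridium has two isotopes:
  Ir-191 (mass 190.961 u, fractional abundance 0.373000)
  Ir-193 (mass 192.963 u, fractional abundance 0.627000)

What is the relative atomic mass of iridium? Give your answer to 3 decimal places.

192.216 u

The abundance-weighted mean is 0.373000 × 190.961 + 0.627000 × 192.963
= 71.2285 + 120.9878 = 192.2163 u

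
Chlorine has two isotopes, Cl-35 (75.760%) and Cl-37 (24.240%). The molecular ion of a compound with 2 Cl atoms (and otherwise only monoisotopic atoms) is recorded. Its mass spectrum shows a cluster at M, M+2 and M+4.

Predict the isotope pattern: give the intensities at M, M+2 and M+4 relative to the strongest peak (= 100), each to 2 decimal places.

100.00 : 63.99 : 10.24

Expanding (0.75760 + 0.24240)^2:
P(M) = 0.75760^2 = 0.573958
P(M+2) = 2 × 0.75760^1 × 0.24240^1 = 0.367284
P(M+4) = 0.24240^2 = 0.058758
The M peak is largest (0.573958); scaling to 100 gives 100.00 : 63.99 : 10.24.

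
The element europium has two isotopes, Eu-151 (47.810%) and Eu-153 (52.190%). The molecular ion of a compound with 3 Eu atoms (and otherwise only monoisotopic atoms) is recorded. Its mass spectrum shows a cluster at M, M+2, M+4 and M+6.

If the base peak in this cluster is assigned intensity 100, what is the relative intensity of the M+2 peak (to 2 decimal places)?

(0.47810 + 0.52190)^3 gives M 0.1093, M+2 0.3579, M+4 0.3907, M+6 0.1422; the largest is M+4.
P(M+4) = C(3,2) × 0.47810^1 × 0.52190^2 = 3 × 0.4781 × 0.27237961 = 0.390674 (base)
P(M+2) = C(3,1) × 0.47810^2 × 0.52190^1 = 3 × 0.22857961 × 0.5219 = 0.357887
Relative intensity = 0.357887 / 0.390674 × 100 = 91.61

91.61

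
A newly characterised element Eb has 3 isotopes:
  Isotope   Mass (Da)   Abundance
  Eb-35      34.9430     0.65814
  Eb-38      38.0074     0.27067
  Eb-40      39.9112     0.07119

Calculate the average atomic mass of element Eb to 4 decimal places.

36.1261 Da

Average mass = Σ (abundance × isotope mass) = 0.65814 × 34.9430 + 0.27067 × 38.0074 + 0.07119 × 39.9112
= 22.99739 + 10.28746 + 2.84128 = 36.12613 Da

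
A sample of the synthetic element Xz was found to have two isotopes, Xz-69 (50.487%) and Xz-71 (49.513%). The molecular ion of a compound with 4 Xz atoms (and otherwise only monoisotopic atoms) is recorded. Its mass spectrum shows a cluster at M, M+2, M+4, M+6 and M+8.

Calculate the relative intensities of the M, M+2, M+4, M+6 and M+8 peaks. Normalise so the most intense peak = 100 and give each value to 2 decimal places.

17.33 : 67.98 : 100.00 : 65.38 : 16.03

The 4 Xz atoms are independent, so intensities follow the terms of (0.50487 + 0.49513)^4.
P(M) = 0.50487^4 = 0.064971
P(M+2) = 4 × 0.50487^3 × 0.49513^1 = 0.254870
P(M+4) = 6 × 0.50487^2 × 0.49513^2 = 0.374929
P(M+6) = 4 × 0.50487^1 × 0.49513^3 = 0.245130
P(M+8) = 0.49513^4 = 0.060100
The M+4 peak is largest (0.374929); scaling to 100 gives 17.33 : 67.98 : 100.00 : 65.38 : 16.03.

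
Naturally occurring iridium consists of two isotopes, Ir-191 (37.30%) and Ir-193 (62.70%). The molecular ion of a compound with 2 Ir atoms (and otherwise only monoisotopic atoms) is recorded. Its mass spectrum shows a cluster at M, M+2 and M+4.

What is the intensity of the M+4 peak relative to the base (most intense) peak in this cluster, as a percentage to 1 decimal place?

Binomial terms of (0.3730 + 0.6270)^2: M 0.1391, M+2 0.4677, M+4 0.3931 → M+2 is the base peak.
P(M+2) = C(2,1) × 0.3730^1 × 0.6270^1 = 2 × 0.3730 × 0.6270 = 0.467742 (base)
P(M+4) = C(2,2) × 0.3730^0 × 0.6270^2 = 1 × 1.0000 × 0.393129 = 0.393129
Relative intensity = 0.393129 / 0.467742 × 100 = 84.0

84.0%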